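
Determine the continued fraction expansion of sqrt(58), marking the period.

[7; (1, 1, 1, 1, 1, 1, 14)]

Write x_i = (sqrt(58) + m_i)/d_i with (m_0, d_0) = (0, 1). a_0 = floor(sqrt(58)) = 7, since 7^2 = 49 <= 58 < 64 = 8^2.
Iterate m_{i+1} = d_i*a_i - m_i, d_{i+1} = (58 - m_{i+1}^2)/d_i, a_{i+1} = floor((a_0 + m_{i+1})/d_{i+1}):
  m_1 = 1*7 - 0 = 7, d_1 = (58 - 7^2)/1 = 9/1 = 9, a_1 = floor((7 + 7)/9) = 1.
  m_2 = 9*1 - 7 = 2, d_2 = (58 - 2^2)/9 = 54/9 = 6, a_2 = floor((7 + 2)/6) = 1.
  m_3 = 6*1 - 2 = 4, d_3 = (58 - 4^2)/6 = 42/6 = 7, a_3 = floor((7 + 4)/7) = 1.
  m_4 = 7*1 - 4 = 3, d_4 = (58 - 3^2)/7 = 49/7 = 7, a_4 = floor((7 + 3)/7) = 1.
  m_5 = 7*1 - 3 = 4, d_5 = (58 - 4^2)/7 = 42/7 = 6, a_5 = floor((7 + 4)/6) = 1.
  m_6 = 6*1 - 4 = 2, d_6 = (58 - 2^2)/6 = 54/6 = 9, a_6 = floor((7 + 2)/9) = 1.
  m_7 = 9*1 - 2 = 7, d_7 = (58 - 7^2)/9 = 9/9 = 1, a_7 = floor((7 + 7)/1) = 14.
  m_8 = 1*14 - 7 = 7, d_8 = (58 - 7^2)/1 = 9/1 = 9: (m_8, d_8) = (m_1, d_1) = (7, 9), so from here the quotients repeat a_1, ..., a_7; the period length is 7.
Hence the expansion of sqrt(58) is a_0 = 7 followed by the repeating block 1, 1, 1, 1, 1, 1, 14 (period 7).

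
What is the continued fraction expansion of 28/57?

Run the Euclidean algorithm on 28 and 57; the successive quotients are the partial quotients a_0, a_1, ... (each step inverts the fractional part left over by the previous one):
  28 = 0*57 + 28, so a_0 = 0.
  57 = 2*28 + 1, so a_1 = 2.
  28 = 28*1 + 0, so a_2 = 28.
The remainder reaches 0 after 3 divisions, so the expansion has 3 partial quotients, read off in order.

[0; 2, 28]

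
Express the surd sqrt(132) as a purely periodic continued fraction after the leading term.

[11; (2, 22)]

Write x_i = (sqrt(132) + m_i)/d_i with (m_0, d_0) = (0, 1). a_0 = floor(sqrt(132)) = 11, since 11^2 = 121 <= 132 < 144 = 12^2.
Iterate m_{i+1} = d_i*a_i - m_i, d_{i+1} = (132 - m_{i+1}^2)/d_i, a_{i+1} = floor((a_0 + m_{i+1})/d_{i+1}):
  m_1 = 1*11 - 0 = 11, d_1 = (132 - 11^2)/1 = 11/1 = 11, a_1 = floor((11 + 11)/11) = 2.
  m_2 = 11*2 - 11 = 11, d_2 = (132 - 11^2)/11 = 11/11 = 1, a_2 = floor((11 + 11)/1) = 22.
  m_3 = 1*22 - 11 = 11, d_3 = (132 - 11^2)/1 = 11/1 = 11: (m_3, d_3) = (m_1, d_1) = (11, 11), so from here the quotients repeat a_1, a_2; the period length is 2.
Hence the expansion of sqrt(132) is a_0 = 11 followed by the repeating block 2, 22 (period 2).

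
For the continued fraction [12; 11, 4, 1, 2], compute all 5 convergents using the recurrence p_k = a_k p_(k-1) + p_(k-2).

Using the convergent recurrence p_i = a_i*p_{i-1} + p_{i-2}, q_i = a_i*q_{i-1} + q_{i-2} with p_{-2}=0, p_{-1}=1, q_{-2}=1, q_{-1}=0:
  i=0: a_0=12, p_0 = 12*1 + 0 = 12, q_0 = 12*0 + 1 = 1.
  i=1: a_1=11, p_1 = 11*12 + 1 = 133, q_1 = 11*1 + 0 = 11.
  i=2: a_2=4, p_2 = 4*133 + 12 = 544, q_2 = 4*11 + 1 = 45.
  i=3: a_3=1, p_3 = 1*544 + 133 = 677, q_3 = 1*45 + 11 = 56.
  i=4: a_4=2, p_4 = 2*677 + 544 = 1898, q_4 = 2*56 + 45 = 157.

12/1, 133/11, 544/45, 677/56, 1898/157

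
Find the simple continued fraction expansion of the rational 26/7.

[3; 1, 2, 2]

Run the Euclidean algorithm on 26 and 7; the successive quotients are the partial quotients a_0, a_1, ... (each step inverts the fractional part left over by the previous one):
  26 = 3*7 + 5, so a_0 = 3.
  7 = 1*5 + 2, so a_1 = 1.
  5 = 2*2 + 1, so a_2 = 2.
  2 = 2*1 + 0, so a_3 = 2.
The remainder reaches 0 after 4 divisions, so the expansion has 4 partial quotients, read off in order.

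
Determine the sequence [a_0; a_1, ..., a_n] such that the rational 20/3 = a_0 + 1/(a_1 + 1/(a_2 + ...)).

Run the Euclidean algorithm on 20 and 3; the successive quotients are the partial quotients a_0, a_1, ... (each step inverts the fractional part left over by the previous one):
  20 = 6*3 + 2, so a_0 = 6.
  3 = 1*2 + 1, so a_1 = 1.
  2 = 2*1 + 0, so a_2 = 2.
The remainder reaches 0 after 3 divisions, so the expansion has 3 partial quotients, read off in order.

[6; 1, 2]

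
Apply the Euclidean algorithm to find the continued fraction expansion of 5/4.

Run the Euclidean algorithm on 5 and 4; the successive quotients are the partial quotients a_0, a_1, ... (each step inverts the fractional part left over by the previous one):
  5 = 1*4 + 1, so a_0 = 1.
  4 = 4*1 + 0, so a_1 = 4.
The remainder reaches 0 after 2 divisions, so the expansion has 2 partial quotients, read off in order.

[1; 4]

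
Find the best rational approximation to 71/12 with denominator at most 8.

Expand x = 71/12 as a continued fraction with the Euclidean algorithm:
  71 = 5*12 + 11, so a_0 = 5.
  12 = 1*11 + 1, so a_1 = 1.
  11 = 11*1 + 0, so a_2 = 11.
so x = [5; 1, 11].
Convergents (p_i = a_i*p_{i-1} + p_{i-2}, q_i = a_i*q_{i-1} + q_{i-2} with p_{-2}=0, p_{-1}=1, q_{-2}=1, q_{-1}=0), until the denominator exceeds 8:
  i=0: a_0=5, p_0 = 5*1 + 0 = 5, q_0 = 5*0 + 1 = 1.
  i=1: a_1=1, p_1 = 1*5 + 1 = 6, q_1 = 1*1 + 0 = 1.
  i=2: a_2=11, p_2 = 11*6 + 5 = 71, q_2 = 11*1 + 1 = 12.
q_2 = 12 > 8, so the last convergent with denominator <= 8 is p_1/q_1 = 6/1.
The closest fraction with denominator <= 8 is either p_1/q_1 or the intermediate fraction (k*p_1 + p_0)/(k*q_1 + q_0) with the largest k >= 1 whose denominator stays <= 8; these approach x as k grows, and every other convergent or intermediate fraction in range is farther away.
Largest k: floor((8 - q_0)/q_1) = floor((8 - 1)/1) = 7.
That gives (7*6 + 5)/(7*1 + 1) = 47/8.
Compare the errors: |x - 6/1| = |71*1 - 6*12|/(12*1) = 1/12, and |x - 47/8| = |71*8 - 47*12|/(12*8) = 4/96.
Cross-multiplying, 4*12 = 48 < 96 = 1*96, so 4/96 is smaller: the intermediate fraction 47/8 is closer to x than 6/1.

47/8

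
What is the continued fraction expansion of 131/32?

[4; 10, 1, 2]

Run the Euclidean algorithm on 131 and 32; the successive quotients are the partial quotients a_0, a_1, ... (each step inverts the fractional part left over by the previous one):
  131 = 4*32 + 3, so a_0 = 4.
  32 = 10*3 + 2, so a_1 = 10.
  3 = 1*2 + 1, so a_2 = 1.
  2 = 2*1 + 0, so a_3 = 2.
The remainder reaches 0 after 4 divisions, so the expansion has 4 partial quotients, read off in order.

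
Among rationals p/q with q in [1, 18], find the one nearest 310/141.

Expand x = 310/141 as a continued fraction with the Euclidean algorithm:
  310 = 2*141 + 28, so a_0 = 2.
  141 = 5*28 + 1, so a_1 = 5.
  28 = 28*1 + 0, so a_2 = 28.
so x = [2; 5, 28].
Convergents (p_i = a_i*p_{i-1} + p_{i-2}, q_i = a_i*q_{i-1} + q_{i-2} with p_{-2}=0, p_{-1}=1, q_{-2}=1, q_{-1}=0), until the denominator exceeds 18:
  i=0: a_0=2, p_0 = 2*1 + 0 = 2, q_0 = 2*0 + 1 = 1.
  i=1: a_1=5, p_1 = 5*2 + 1 = 11, q_1 = 5*1 + 0 = 5.
  i=2: a_2=28, p_2 = 28*11 + 2 = 310, q_2 = 28*5 + 1 = 141.
q_2 = 141 > 18, so the last convergent with denominator <= 18 is p_1/q_1 = 11/5.
The closest fraction with denominator <= 18 is either p_1/q_1 or the intermediate fraction (k*p_1 + p_0)/(k*q_1 + q_0) with the largest k >= 1 whose denominator stays <= 18; these approach x as k grows, and every other convergent or intermediate fraction in range is farther away.
Largest k: floor((18 - q_0)/q_1) = floor((18 - 1)/5) = 3.
That gives (3*11 + 2)/(3*5 + 1) = 35/16.
Compare the errors: |x - 11/5| = |310*5 - 11*141|/(141*5) = 1/705, and |x - 35/16| = |310*16 - 35*141|/(141*16) = 25/2256.
Cross-multiplying, 1*2256 = 2256 < 17625 = 25*705, so 1/705 is smaller: the convergent 11/5 is closer to x than 35/16.

11/5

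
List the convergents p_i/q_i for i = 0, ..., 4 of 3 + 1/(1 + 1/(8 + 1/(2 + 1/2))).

Using the convergent recurrence p_i = a_i*p_{i-1} + p_{i-2}, q_i = a_i*q_{i-1} + q_{i-2} with p_{-2}=0, p_{-1}=1, q_{-2}=1, q_{-1}=0:
  i=0: a_0=3, p_0 = 3*1 + 0 = 3, q_0 = 3*0 + 1 = 1.
  i=1: a_1=1, p_1 = 1*3 + 1 = 4, q_1 = 1*1 + 0 = 1.
  i=2: a_2=8, p_2 = 8*4 + 3 = 35, q_2 = 8*1 + 1 = 9.
  i=3: a_3=2, p_3 = 2*35 + 4 = 74, q_3 = 2*9 + 1 = 19.
  i=4: a_4=2, p_4 = 2*74 + 35 = 183, q_4 = 2*19 + 9 = 47.

3/1, 4/1, 35/9, 74/19, 183/47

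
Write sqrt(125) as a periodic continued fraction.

[11; (5, 1, 1, 5, 22)]

Write x_i = (sqrt(125) + m_i)/d_i with (m_0, d_0) = (0, 1). a_0 = floor(sqrt(125)) = 11, since 11^2 = 121 <= 125 < 144 = 12^2.
Iterate m_{i+1} = d_i*a_i - m_i, d_{i+1} = (125 - m_{i+1}^2)/d_i, a_{i+1} = floor((a_0 + m_{i+1})/d_{i+1}):
  m_1 = 1*11 - 0 = 11, d_1 = (125 - 11^2)/1 = 4/1 = 4, a_1 = floor((11 + 11)/4) = 5.
  m_2 = 4*5 - 11 = 9, d_2 = (125 - 9^2)/4 = 44/4 = 11, a_2 = floor((11 + 9)/11) = 1.
  m_3 = 11*1 - 9 = 2, d_3 = (125 - 2^2)/11 = 121/11 = 11, a_3 = floor((11 + 2)/11) = 1.
  m_4 = 11*1 - 2 = 9, d_4 = (125 - 9^2)/11 = 44/11 = 4, a_4 = floor((11 + 9)/4) = 5.
  m_5 = 4*5 - 9 = 11, d_5 = (125 - 11^2)/4 = 4/4 = 1, a_5 = floor((11 + 11)/1) = 22.
  m_6 = 1*22 - 11 = 11, d_6 = (125 - 11^2)/1 = 4/1 = 4: (m_6, d_6) = (m_1, d_1) = (11, 4), so from here the quotients repeat a_1, ..., a_5; the period length is 5.
Hence the expansion of sqrt(125) is a_0 = 11 followed by the repeating block 5, 1, 1, 5, 22 (period 5).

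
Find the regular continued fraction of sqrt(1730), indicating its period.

[41; (1, 1, 2, 5, 1, 1, 5, 2, 1, 1, 82)]

Write x_i = (sqrt(1730) + m_i)/d_i with (m_0, d_0) = (0, 1). a_0 = floor(sqrt(1730)) = 41, since 41^2 = 1681 <= 1730 < 1764 = 42^2.
Iterate m_{i+1} = d_i*a_i - m_i, d_{i+1} = (1730 - m_{i+1}^2)/d_i, a_{i+1} = floor((a_0 + m_{i+1})/d_{i+1}):
  m_1 = 1*41 - 0 = 41, d_1 = (1730 - 41^2)/1 = 49/1 = 49, a_1 = floor((41 + 41)/49) = 1.
  m_2 = 49*1 - 41 = 8, d_2 = (1730 - 8^2)/49 = 1666/49 = 34, a_2 = floor((41 + 8)/34) = 1.
  m_3 = 34*1 - 8 = 26, d_3 = (1730 - 26^2)/34 = 1054/34 = 31, a_3 = floor((41 + 26)/31) = 2.
  m_4 = 31*2 - 26 = 36, d_4 = (1730 - 36^2)/31 = 434/31 = 14, a_4 = floor((41 + 36)/14) = 5.
  m_5 = 14*5 - 36 = 34, d_5 = (1730 - 34^2)/14 = 574/14 = 41, a_5 = floor((41 + 34)/41) = 1.
  m_6 = 41*1 - 34 = 7, d_6 = (1730 - 7^2)/41 = 1681/41 = 41, a_6 = floor((41 + 7)/41) = 1.
  m_7 = 41*1 - 7 = 34, d_7 = (1730 - 34^2)/41 = 574/41 = 14, a_7 = floor((41 + 34)/14) = 5.
  m_8 = 14*5 - 34 = 36, d_8 = (1730 - 36^2)/14 = 434/14 = 31, a_8 = floor((41 + 36)/31) = 2.
  m_9 = 31*2 - 36 = 26, d_9 = (1730 - 26^2)/31 = 1054/31 = 34, a_9 = floor((41 + 26)/34) = 1.
  m_10 = 34*1 - 26 = 8, d_10 = (1730 - 8^2)/34 = 1666/34 = 49, a_10 = floor((41 + 8)/49) = 1.
  m_11 = 49*1 - 8 = 41, d_11 = (1730 - 41^2)/49 = 49/49 = 1, a_11 = floor((41 + 41)/1) = 82.
  m_12 = 1*82 - 41 = 41, d_12 = (1730 - 41^2)/1 = 49/1 = 49: (m_12, d_12) = (m_1, d_1) = (41, 49), so from here the quotients repeat a_1, ..., a_11; the period length is 11.
Hence the expansion of sqrt(1730) is a_0 = 41 followed by the repeating block 1, 1, 2, 5, 1, 1, 5, 2, 1, 1, 82 (period 11).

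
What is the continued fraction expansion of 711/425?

Run the Euclidean algorithm on 711 and 425; the successive quotients are the partial quotients a_0, a_1, ... (each step inverts the fractional part left over by the previous one):
  711 = 1*425 + 286, so a_0 = 1.
  425 = 1*286 + 139, so a_1 = 1.
  286 = 2*139 + 8, so a_2 = 2.
  139 = 17*8 + 3, so a_3 = 17.
  8 = 2*3 + 2, so a_4 = 2.
  3 = 1*2 + 1, so a_5 = 1.
  2 = 2*1 + 0, so a_6 = 2.
The remainder reaches 0 after 7 divisions, so the expansion has 7 partial quotients, read off in order.

[1; 1, 2, 17, 2, 1, 2]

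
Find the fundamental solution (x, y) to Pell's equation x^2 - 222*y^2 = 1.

First expand sqrt(222) as a continued fraction. With x_i = (sqrt(222) + m_i)/d_i and (m_0, d_0) = (0, 1): a_0 = floor(sqrt(222)) = 14, since 14^2 = 196 <= 222 < 225 = 15^2.
Iterate m_{i+1} = d_i*a_i - m_i, d_{i+1} = (222 - m_{i+1}^2)/d_i, a_{i+1} = floor((a_0 + m_{i+1})/d_{i+1}):
  m_1 = 1*14 - 0 = 14, d_1 = (222 - 14^2)/1 = 26/1 = 26, a_1 = floor((14 + 14)/26) = 1.
  m_2 = 26*1 - 14 = 12, d_2 = (222 - 12^2)/26 = 78/26 = 3, a_2 = floor((14 + 12)/3) = 8.
  m_3 = 3*8 - 12 = 12, d_3 = (222 - 12^2)/3 = 78/3 = 26, a_3 = floor((14 + 12)/26) = 1.
  m_4 = 26*1 - 12 = 14, d_4 = (222 - 14^2)/26 = 26/26 = 1, a_4 = floor((14 + 14)/1) = 28.
  m_5 = 1*28 - 14 = 14, d_5 = (222 - 14^2)/1 = 26/1 = 26: (m_5, d_5) = (m_1, d_1) = (14, 26), so from here the quotients repeat a_1, ..., a_4; the period length is 4.
So sqrt(222) = [14; (1, 8, 1, 28)] with period length k = 4.
k is even, so the fundamental solution of x^2 - 222y^2 = 1 is (p_{k-1}, q_{k-1}) = (p_3, q_3); compute convergents through index 3.
Convergents (p_i = a_i*p_{i-1} + p_{i-2}, q_i = a_i*q_{i-1} + q_{i-2} with p_{-2}=0, p_{-1}=1, q_{-2}=1, q_{-1}=0):
  i=0: a_0=14, p_0 = 14*1 + 0 = 14, q_0 = 14*0 + 1 = 1.
  i=1: a_1=1, p_1 = 1*14 + 1 = 15, q_1 = 1*1 + 0 = 1.
  i=2: a_2=8, p_2 = 8*15 + 14 = 134, q_2 = 8*1 + 1 = 9.
  i=3: a_3=1, p_3 = 1*134 + 15 = 149, q_3 = 1*9 + 1 = 10.
Check: 149^2 - 222*10^2 = 22201 - 22200 = 1, so (x, y) = (149, 10) solves the equation, and by the theorem it is the least positive solution.

(x, y) = (149, 10)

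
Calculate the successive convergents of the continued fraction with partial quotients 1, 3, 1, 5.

Using the convergent recurrence p_i = a_i*p_{i-1} + p_{i-2}, q_i = a_i*q_{i-1} + q_{i-2} with p_{-2}=0, p_{-1}=1, q_{-2}=1, q_{-1}=0:
  i=0: a_0=1, p_0 = 1*1 + 0 = 1, q_0 = 1*0 + 1 = 1.
  i=1: a_1=3, p_1 = 3*1 + 1 = 4, q_1 = 3*1 + 0 = 3.
  i=2: a_2=1, p_2 = 1*4 + 1 = 5, q_2 = 1*3 + 1 = 4.
  i=3: a_3=5, p_3 = 5*5 + 4 = 29, q_3 = 5*4 + 3 = 23.

1/1, 4/3, 5/4, 29/23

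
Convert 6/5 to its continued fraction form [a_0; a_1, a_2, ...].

[1; 5]

Run the Euclidean algorithm on 6 and 5; the successive quotients are the partial quotients a_0, a_1, ... (each step inverts the fractional part left over by the previous one):
  6 = 1*5 + 1, so a_0 = 1.
  5 = 5*1 + 0, so a_1 = 5.
The remainder reaches 0 after 2 divisions, so the expansion has 2 partial quotients, read off in order.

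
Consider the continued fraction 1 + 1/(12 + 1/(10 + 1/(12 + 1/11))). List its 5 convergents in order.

Using the convergent recurrence p_i = a_i*p_{i-1} + p_{i-2}, q_i = a_i*q_{i-1} + q_{i-2} with p_{-2}=0, p_{-1}=1, q_{-2}=1, q_{-1}=0:
  i=0: a_0=1, p_0 = 1*1 + 0 = 1, q_0 = 1*0 + 1 = 1.
  i=1: a_1=12, p_1 = 12*1 + 1 = 13, q_1 = 12*1 + 0 = 12.
  i=2: a_2=10, p_2 = 10*13 + 1 = 131, q_2 = 10*12 + 1 = 121.
  i=3: a_3=12, p_3 = 12*131 + 13 = 1585, q_3 = 12*121 + 12 = 1464.
  i=4: a_4=11, p_4 = 11*1585 + 131 = 17566, q_4 = 11*1464 + 121 = 16225.

1/1, 13/12, 131/121, 1585/1464, 17566/16225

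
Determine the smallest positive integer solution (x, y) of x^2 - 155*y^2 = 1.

First expand sqrt(155) as a continued fraction. With x_i = (sqrt(155) + m_i)/d_i and (m_0, d_0) = (0, 1): a_0 = floor(sqrt(155)) = 12, since 12^2 = 144 <= 155 < 169 = 13^2.
Iterate m_{i+1} = d_i*a_i - m_i, d_{i+1} = (155 - m_{i+1}^2)/d_i, a_{i+1} = floor((a_0 + m_{i+1})/d_{i+1}):
  m_1 = 1*12 - 0 = 12, d_1 = (155 - 12^2)/1 = 11/1 = 11, a_1 = floor((12 + 12)/11) = 2.
  m_2 = 11*2 - 12 = 10, d_2 = (155 - 10^2)/11 = 55/11 = 5, a_2 = floor((12 + 10)/5) = 4.
  m_3 = 5*4 - 10 = 10, d_3 = (155 - 10^2)/5 = 55/5 = 11, a_3 = floor((12 + 10)/11) = 2.
  m_4 = 11*2 - 10 = 12, d_4 = (155 - 12^2)/11 = 11/11 = 1, a_4 = floor((12 + 12)/1) = 24.
  m_5 = 1*24 - 12 = 12, d_5 = (155 - 12^2)/1 = 11/1 = 11: (m_5, d_5) = (m_1, d_1) = (12, 11), so from here the quotients repeat a_1, ..., a_4; the period length is 4.
So sqrt(155) = [12; (2, 4, 2, 24)] with period length k = 4.
k is even, so the fundamental solution of x^2 - 155y^2 = 1 is (p_{k-1}, q_{k-1}) = (p_3, q_3); compute convergents through index 3.
Convergents (p_i = a_i*p_{i-1} + p_{i-2}, q_i = a_i*q_{i-1} + q_{i-2} with p_{-2}=0, p_{-1}=1, q_{-2}=1, q_{-1}=0):
  i=0: a_0=12, p_0 = 12*1 + 0 = 12, q_0 = 12*0 + 1 = 1.
  i=1: a_1=2, p_1 = 2*12 + 1 = 25, q_1 = 2*1 + 0 = 2.
  i=2: a_2=4, p_2 = 4*25 + 12 = 112, q_2 = 4*2 + 1 = 9.
  i=3: a_3=2, p_3 = 2*112 + 25 = 249, q_3 = 2*9 + 2 = 20.
Check: 249^2 - 155*20^2 = 62001 - 62000 = 1, so (x, y) = (249, 20) solves the equation, and by the theorem it is the least positive solution.

(x, y) = (249, 20)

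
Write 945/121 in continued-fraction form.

[7; 1, 4, 3, 1, 5]

Run the Euclidean algorithm on 945 and 121; the successive quotients are the partial quotients a_0, a_1, ... (each step inverts the fractional part left over by the previous one):
  945 = 7*121 + 98, so a_0 = 7.
  121 = 1*98 + 23, so a_1 = 1.
  98 = 4*23 + 6, so a_2 = 4.
  23 = 3*6 + 5, so a_3 = 3.
  6 = 1*5 + 1, so a_4 = 1.
  5 = 5*1 + 0, so a_5 = 5.
The remainder reaches 0 after 6 divisions, so the expansion has 6 partial quotients, read off in order.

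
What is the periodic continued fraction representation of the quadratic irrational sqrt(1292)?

[35; (1, 16, 1, 70)]

Write x_i = (sqrt(1292) + m_i)/d_i with (m_0, d_0) = (0, 1). a_0 = floor(sqrt(1292)) = 35, since 35^2 = 1225 <= 1292 < 1296 = 36^2.
Iterate m_{i+1} = d_i*a_i - m_i, d_{i+1} = (1292 - m_{i+1}^2)/d_i, a_{i+1} = floor((a_0 + m_{i+1})/d_{i+1}):
  m_1 = 1*35 - 0 = 35, d_1 = (1292 - 35^2)/1 = 67/1 = 67, a_1 = floor((35 + 35)/67) = 1.
  m_2 = 67*1 - 35 = 32, d_2 = (1292 - 32^2)/67 = 268/67 = 4, a_2 = floor((35 + 32)/4) = 16.
  m_3 = 4*16 - 32 = 32, d_3 = (1292 - 32^2)/4 = 268/4 = 67, a_3 = floor((35 + 32)/67) = 1.
  m_4 = 67*1 - 32 = 35, d_4 = (1292 - 35^2)/67 = 67/67 = 1, a_4 = floor((35 + 35)/1) = 70.
  m_5 = 1*70 - 35 = 35, d_5 = (1292 - 35^2)/1 = 67/1 = 67: (m_5, d_5) = (m_1, d_1) = (35, 67), so from here the quotients repeat a_1, ..., a_4; the period length is 4.
Hence the expansion of sqrt(1292) is a_0 = 35 followed by the repeating block 1, 16, 1, 70 (period 4).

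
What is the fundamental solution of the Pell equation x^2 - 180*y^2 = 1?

First expand sqrt(180) as a continued fraction. With x_i = (sqrt(180) + m_i)/d_i and (m_0, d_0) = (0, 1): a_0 = floor(sqrt(180)) = 13, since 13^2 = 169 <= 180 < 196 = 14^2.
Iterate m_{i+1} = d_i*a_i - m_i, d_{i+1} = (180 - m_{i+1}^2)/d_i, a_{i+1} = floor((a_0 + m_{i+1})/d_{i+1}):
  m_1 = 1*13 - 0 = 13, d_1 = (180 - 13^2)/1 = 11/1 = 11, a_1 = floor((13 + 13)/11) = 2.
  m_2 = 11*2 - 13 = 9, d_2 = (180 - 9^2)/11 = 99/11 = 9, a_2 = floor((13 + 9)/9) = 2.
  m_3 = 9*2 - 9 = 9, d_3 = (180 - 9^2)/9 = 99/9 = 11, a_3 = floor((13 + 9)/11) = 2.
  m_4 = 11*2 - 9 = 13, d_4 = (180 - 13^2)/11 = 11/11 = 1, a_4 = floor((13 + 13)/1) = 26.
  m_5 = 1*26 - 13 = 13, d_5 = (180 - 13^2)/1 = 11/1 = 11: (m_5, d_5) = (m_1, d_1) = (13, 11), so from here the quotients repeat a_1, ..., a_4; the period length is 4.
So sqrt(180) = [13; (2, 2, 2, 26)] with period length k = 4.
k is even, so the fundamental solution of x^2 - 180y^2 = 1 is (p_{k-1}, q_{k-1}) = (p_3, q_3); compute convergents through index 3.
Convergents (p_i = a_i*p_{i-1} + p_{i-2}, q_i = a_i*q_{i-1} + q_{i-2} with p_{-2}=0, p_{-1}=1, q_{-2}=1, q_{-1}=0):
  i=0: a_0=13, p_0 = 13*1 + 0 = 13, q_0 = 13*0 + 1 = 1.
  i=1: a_1=2, p_1 = 2*13 + 1 = 27, q_1 = 2*1 + 0 = 2.
  i=2: a_2=2, p_2 = 2*27 + 13 = 67, q_2 = 2*2 + 1 = 5.
  i=3: a_3=2, p_3 = 2*67 + 27 = 161, q_3 = 2*5 + 2 = 12.
Check: 161^2 - 180*12^2 = 25921 - 25920 = 1, so (x, y) = (161, 12) solves the equation, and by the theorem it is the least positive solution.

(x, y) = (161, 12)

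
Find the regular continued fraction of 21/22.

[0; 1, 21]

Run the Euclidean algorithm on 21 and 22; the successive quotients are the partial quotients a_0, a_1, ... (each step inverts the fractional part left over by the previous one):
  21 = 0*22 + 21, so a_0 = 0.
  22 = 1*21 + 1, so a_1 = 1.
  21 = 21*1 + 0, so a_2 = 21.
The remainder reaches 0 after 3 divisions, so the expansion has 3 partial quotients, read off in order.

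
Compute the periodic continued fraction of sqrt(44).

Write x_i = (sqrt(44) + m_i)/d_i with (m_0, d_0) = (0, 1). a_0 = floor(sqrt(44)) = 6, since 6^2 = 36 <= 44 < 49 = 7^2.
Iterate m_{i+1} = d_i*a_i - m_i, d_{i+1} = (44 - m_{i+1}^2)/d_i, a_{i+1} = floor((a_0 + m_{i+1})/d_{i+1}):
  m_1 = 1*6 - 0 = 6, d_1 = (44 - 6^2)/1 = 8/1 = 8, a_1 = floor((6 + 6)/8) = 1.
  m_2 = 8*1 - 6 = 2, d_2 = (44 - 2^2)/8 = 40/8 = 5, a_2 = floor((6 + 2)/5) = 1.
  m_3 = 5*1 - 2 = 3, d_3 = (44 - 3^2)/5 = 35/5 = 7, a_3 = floor((6 + 3)/7) = 1.
  m_4 = 7*1 - 3 = 4, d_4 = (44 - 4^2)/7 = 28/7 = 4, a_4 = floor((6 + 4)/4) = 2.
  m_5 = 4*2 - 4 = 4, d_5 = (44 - 4^2)/4 = 28/4 = 7, a_5 = floor((6 + 4)/7) = 1.
  m_6 = 7*1 - 4 = 3, d_6 = (44 - 3^2)/7 = 35/7 = 5, a_6 = floor((6 + 3)/5) = 1.
  m_7 = 5*1 - 3 = 2, d_7 = (44 - 2^2)/5 = 40/5 = 8, a_7 = floor((6 + 2)/8) = 1.
  m_8 = 8*1 - 2 = 6, d_8 = (44 - 6^2)/8 = 8/8 = 1, a_8 = floor((6 + 6)/1) = 12.
  m_9 = 1*12 - 6 = 6, d_9 = (44 - 6^2)/1 = 8/1 = 8: (m_9, d_9) = (m_1, d_1) = (6, 8), so from here the quotients repeat a_1, ..., a_8; the period length is 8.
Hence the expansion of sqrt(44) is a_0 = 6 followed by the repeating block 1, 1, 1, 2, 1, 1, 1, 12 (period 8).

[6; (1, 1, 1, 2, 1, 1, 1, 12)]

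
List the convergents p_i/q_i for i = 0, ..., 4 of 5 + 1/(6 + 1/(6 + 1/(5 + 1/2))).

5/1, 31/6, 191/37, 986/191, 2163/419

Using the convergent recurrence p_i = a_i*p_{i-1} + p_{i-2}, q_i = a_i*q_{i-1} + q_{i-2} with p_{-2}=0, p_{-1}=1, q_{-2}=1, q_{-1}=0:
  i=0: a_0=5, p_0 = 5*1 + 0 = 5, q_0 = 5*0 + 1 = 1.
  i=1: a_1=6, p_1 = 6*5 + 1 = 31, q_1 = 6*1 + 0 = 6.
  i=2: a_2=6, p_2 = 6*31 + 5 = 191, q_2 = 6*6 + 1 = 37.
  i=3: a_3=5, p_3 = 5*191 + 31 = 986, q_3 = 5*37 + 6 = 191.
  i=4: a_4=2, p_4 = 2*986 + 191 = 2163, q_4 = 2*191 + 37 = 419.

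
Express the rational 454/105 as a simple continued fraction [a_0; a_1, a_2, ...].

Run the Euclidean algorithm on 454 and 105; the successive quotients are the partial quotients a_0, a_1, ... (each step inverts the fractional part left over by the previous one):
  454 = 4*105 + 34, so a_0 = 4.
  105 = 3*34 + 3, so a_1 = 3.
  34 = 11*3 + 1, so a_2 = 11.
  3 = 3*1 + 0, so a_3 = 3.
The remainder reaches 0 after 4 divisions, so the expansion has 4 partial quotients, read off in order.

[4; 3, 11, 3]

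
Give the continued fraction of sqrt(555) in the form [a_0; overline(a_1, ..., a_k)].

Write x_i = (sqrt(555) + m_i)/d_i with (m_0, d_0) = (0, 1). a_0 = floor(sqrt(555)) = 23, since 23^2 = 529 <= 555 < 576 = 24^2.
Iterate m_{i+1} = d_i*a_i - m_i, d_{i+1} = (555 - m_{i+1}^2)/d_i, a_{i+1} = floor((a_0 + m_{i+1})/d_{i+1}):
  m_1 = 1*23 - 0 = 23, d_1 = (555 - 23^2)/1 = 26/1 = 26, a_1 = floor((23 + 23)/26) = 1.
  m_2 = 26*1 - 23 = 3, d_2 = (555 - 3^2)/26 = 546/26 = 21, a_2 = floor((23 + 3)/21) = 1.
  m_3 = 21*1 - 3 = 18, d_3 = (555 - 18^2)/21 = 231/21 = 11, a_3 = floor((23 + 18)/11) = 3.
  m_4 = 11*3 - 18 = 15, d_4 = (555 - 15^2)/11 = 330/11 = 30, a_4 = floor((23 + 15)/30) = 1.
  m_5 = 30*1 - 15 = 15, d_5 = (555 - 15^2)/30 = 330/30 = 11, a_5 = floor((23 + 15)/11) = 3.
  m_6 = 11*3 - 15 = 18, d_6 = (555 - 18^2)/11 = 231/11 = 21, a_6 = floor((23 + 18)/21) = 1.
  m_7 = 21*1 - 18 = 3, d_7 = (555 - 3^2)/21 = 546/21 = 26, a_7 = floor((23 + 3)/26) = 1.
  m_8 = 26*1 - 3 = 23, d_8 = (555 - 23^2)/26 = 26/26 = 1, a_8 = floor((23 + 23)/1) = 46.
  m_9 = 1*46 - 23 = 23, d_9 = (555 - 23^2)/1 = 26/1 = 26: (m_9, d_9) = (m_1, d_1) = (23, 26), so from here the quotients repeat a_1, ..., a_8; the period length is 8.
Hence the expansion of sqrt(555) is a_0 = 23 followed by the repeating block 1, 1, 3, 1, 3, 1, 1, 46 (period 8).

[23; overline(1, 1, 3, 1, 3, 1, 1, 46)]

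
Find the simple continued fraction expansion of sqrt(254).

Write x_i = (sqrt(254) + m_i)/d_i with (m_0, d_0) = (0, 1). a_0 = floor(sqrt(254)) = 15, since 15^2 = 225 <= 254 < 256 = 16^2.
Iterate m_{i+1} = d_i*a_i - m_i, d_{i+1} = (254 - m_{i+1}^2)/d_i, a_{i+1} = floor((a_0 + m_{i+1})/d_{i+1}):
  m_1 = 1*15 - 0 = 15, d_1 = (254 - 15^2)/1 = 29/1 = 29, a_1 = floor((15 + 15)/29) = 1.
  m_2 = 29*1 - 15 = 14, d_2 = (254 - 14^2)/29 = 58/29 = 2, a_2 = floor((15 + 14)/2) = 14.
  m_3 = 2*14 - 14 = 14, d_3 = (254 - 14^2)/2 = 58/2 = 29, a_3 = floor((15 + 14)/29) = 1.
  m_4 = 29*1 - 14 = 15, d_4 = (254 - 15^2)/29 = 29/29 = 1, a_4 = floor((15 + 15)/1) = 30.
  m_5 = 1*30 - 15 = 15, d_5 = (254 - 15^2)/1 = 29/1 = 29: (m_5, d_5) = (m_1, d_1) = (15, 29), so from here the quotients repeat a_1, ..., a_4; the period length is 4.
Hence the expansion of sqrt(254) is a_0 = 15 followed by the repeating block 1, 14, 1, 30 (period 4).

[15; (1, 14, 1, 30)]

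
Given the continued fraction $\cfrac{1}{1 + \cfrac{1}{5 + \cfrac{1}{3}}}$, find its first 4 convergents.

0/1, 1/1, 5/6, 16/19

Using the convergent recurrence p_i = a_i*p_{i-1} + p_{i-2}, q_i = a_i*q_{i-1} + q_{i-2} with p_{-2}=0, p_{-1}=1, q_{-2}=1, q_{-1}=0:
  i=0: a_0=0, p_0 = 0*1 + 0 = 0, q_0 = 0*0 + 1 = 1.
  i=1: a_1=1, p_1 = 1*0 + 1 = 1, q_1 = 1*1 + 0 = 1.
  i=2: a_2=5, p_2 = 5*1 + 0 = 5, q_2 = 5*1 + 1 = 6.
  i=3: a_3=3, p_3 = 3*5 + 1 = 16, q_3 = 3*6 + 1 = 19.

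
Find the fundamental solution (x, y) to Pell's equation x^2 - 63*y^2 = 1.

First expand sqrt(63) as a continued fraction. With x_i = (sqrt(63) + m_i)/d_i and (m_0, d_0) = (0, 1): a_0 = floor(sqrt(63)) = 7, since 7^2 = 49 <= 63 < 64 = 8^2.
Iterate m_{i+1} = d_i*a_i - m_i, d_{i+1} = (63 - m_{i+1}^2)/d_i, a_{i+1} = floor((a_0 + m_{i+1})/d_{i+1}):
  m_1 = 1*7 - 0 = 7, d_1 = (63 - 7^2)/1 = 14/1 = 14, a_1 = floor((7 + 7)/14) = 1.
  m_2 = 14*1 - 7 = 7, d_2 = (63 - 7^2)/14 = 14/14 = 1, a_2 = floor((7 + 7)/1) = 14.
  m_3 = 1*14 - 7 = 7, d_3 = (63 - 7^2)/1 = 14/1 = 14: (m_3, d_3) = (m_1, d_1) = (7, 14), so from here the quotients repeat a_1, a_2; the period length is 2.
So sqrt(63) = [7; (1, 14)] with period length k = 2.
k is even, so the fundamental solution of x^2 - 63y^2 = 1 is (p_{k-1}, q_{k-1}) = (p_1, q_1); compute convergents through index 1.
Convergents (p_i = a_i*p_{i-1} + p_{i-2}, q_i = a_i*q_{i-1} + q_{i-2} with p_{-2}=0, p_{-1}=1, q_{-2}=1, q_{-1}=0):
  i=0: a_0=7, p_0 = 7*1 + 0 = 7, q_0 = 7*0 + 1 = 1.
  i=1: a_1=1, p_1 = 1*7 + 1 = 8, q_1 = 1*1 + 0 = 1.
Check: 8^2 - 63*1^2 = 64 - 63 = 1, so (x, y) = (8, 1) solves the equation, and by the theorem it is the least positive solution.

(x, y) = (8, 1)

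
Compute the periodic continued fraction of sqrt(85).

[9; (4, 1, 1, 4, 18)]

Write x_i = (sqrt(85) + m_i)/d_i with (m_0, d_0) = (0, 1). a_0 = floor(sqrt(85)) = 9, since 9^2 = 81 <= 85 < 100 = 10^2.
Iterate m_{i+1} = d_i*a_i - m_i, d_{i+1} = (85 - m_{i+1}^2)/d_i, a_{i+1} = floor((a_0 + m_{i+1})/d_{i+1}):
  m_1 = 1*9 - 0 = 9, d_1 = (85 - 9^2)/1 = 4/1 = 4, a_1 = floor((9 + 9)/4) = 4.
  m_2 = 4*4 - 9 = 7, d_2 = (85 - 7^2)/4 = 36/4 = 9, a_2 = floor((9 + 7)/9) = 1.
  m_3 = 9*1 - 7 = 2, d_3 = (85 - 2^2)/9 = 81/9 = 9, a_3 = floor((9 + 2)/9) = 1.
  m_4 = 9*1 - 2 = 7, d_4 = (85 - 7^2)/9 = 36/9 = 4, a_4 = floor((9 + 7)/4) = 4.
  m_5 = 4*4 - 7 = 9, d_5 = (85 - 9^2)/4 = 4/4 = 1, a_5 = floor((9 + 9)/1) = 18.
  m_6 = 1*18 - 9 = 9, d_6 = (85 - 9^2)/1 = 4/1 = 4: (m_6, d_6) = (m_1, d_1) = (9, 4), so from here the quotients repeat a_1, ..., a_5; the period length is 5.
Hence the expansion of sqrt(85) is a_0 = 9 followed by the repeating block 4, 1, 1, 4, 18 (period 5).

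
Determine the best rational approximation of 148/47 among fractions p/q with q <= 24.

63/20

Expand x = 148/47 as a continued fraction with the Euclidean algorithm:
  148 = 3*47 + 7, so a_0 = 3.
  47 = 6*7 + 5, so a_1 = 6.
  7 = 1*5 + 2, so a_2 = 1.
  5 = 2*2 + 1, so a_3 = 2.
  2 = 2*1 + 0, so a_4 = 2.
so x = [3; 6, 1, 2, 2].
Convergents (p_i = a_i*p_{i-1} + p_{i-2}, q_i = a_i*q_{i-1} + q_{i-2} with p_{-2}=0, p_{-1}=1, q_{-2}=1, q_{-1}=0), until the denominator exceeds 24:
  i=0: a_0=3, p_0 = 3*1 + 0 = 3, q_0 = 3*0 + 1 = 1.
  i=1: a_1=6, p_1 = 6*3 + 1 = 19, q_1 = 6*1 + 0 = 6.
  i=2: a_2=1, p_2 = 1*19 + 3 = 22, q_2 = 1*6 + 1 = 7.
  i=3: a_3=2, p_3 = 2*22 + 19 = 63, q_3 = 2*7 + 6 = 20.
  i=4: a_4=2, p_4 = 2*63 + 22 = 148, q_4 = 2*20 + 7 = 47.
q_4 = 47 > 24, so the last convergent with denominator <= 24 is p_3/q_3 = 63/20.
The closest fraction with denominator <= 24 is either p_3/q_3 or the intermediate fraction (k*p_3 + p_2)/(k*q_3 + q_2) with the largest k >= 1 whose denominator stays <= 24; these approach x as k grows, and every other convergent or intermediate fraction in range is farther away.
Largest k: floor((24 - q_2)/q_3) = floor((24 - 7)/20) = 0.
Since k = 0, no intermediate fraction beyond p_3/q_3 has denominator <= 24, so the convergent 63/20 is the closest (its error is |148*20 - 63*47|/(47*20) = 1/940).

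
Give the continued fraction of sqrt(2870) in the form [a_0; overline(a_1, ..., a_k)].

Write x_i = (sqrt(2870) + m_i)/d_i with (m_0, d_0) = (0, 1). a_0 = floor(sqrt(2870)) = 53, since 53^2 = 2809 <= 2870 < 2916 = 54^2.
Iterate m_{i+1} = d_i*a_i - m_i, d_{i+1} = (2870 - m_{i+1}^2)/d_i, a_{i+1} = floor((a_0 + m_{i+1})/d_{i+1}):
  m_1 = 1*53 - 0 = 53, d_1 = (2870 - 53^2)/1 = 61/1 = 61, a_1 = floor((53 + 53)/61) = 1.
  m_2 = 61*1 - 53 = 8, d_2 = (2870 - 8^2)/61 = 2806/61 = 46, a_2 = floor((53 + 8)/46) = 1.
  m_3 = 46*1 - 8 = 38, d_3 = (2870 - 38^2)/46 = 1426/46 = 31, a_3 = floor((53 + 38)/31) = 2.
  m_4 = 31*2 - 38 = 24, d_4 = (2870 - 24^2)/31 = 2294/31 = 74, a_4 = floor((53 + 24)/74) = 1.
  m_5 = 74*1 - 24 = 50, d_5 = (2870 - 50^2)/74 = 370/74 = 5, a_5 = floor((53 + 50)/5) = 20.
  m_6 = 5*20 - 50 = 50, d_6 = (2870 - 50^2)/5 = 370/5 = 74, a_6 = floor((53 + 50)/74) = 1.
  m_7 = 74*1 - 50 = 24, d_7 = (2870 - 24^2)/74 = 2294/74 = 31, a_7 = floor((53 + 24)/31) = 2.
  m_8 = 31*2 - 24 = 38, d_8 = (2870 - 38^2)/31 = 1426/31 = 46, a_8 = floor((53 + 38)/46) = 1.
  m_9 = 46*1 - 38 = 8, d_9 = (2870 - 8^2)/46 = 2806/46 = 61, a_9 = floor((53 + 8)/61) = 1.
  m_10 = 61*1 - 8 = 53, d_10 = (2870 - 53^2)/61 = 61/61 = 1, a_10 = floor((53 + 53)/1) = 106.
  m_11 = 1*106 - 53 = 53, d_11 = (2870 - 53^2)/1 = 61/1 = 61: (m_11, d_11) = (m_1, d_1) = (53, 61), so from here the quotients repeat a_1, ..., a_10; the period length is 10.
Hence the expansion of sqrt(2870) is a_0 = 53 followed by the repeating block 1, 1, 2, 1, 20, 1, 2, 1, 1, 106 (period 10).

[53; overline(1, 1, 2, 1, 20, 1, 2, 1, 1, 106)]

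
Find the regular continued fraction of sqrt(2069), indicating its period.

Write x_i = (sqrt(2069) + m_i)/d_i with (m_0, d_0) = (0, 1). a_0 = floor(sqrt(2069)) = 45, since 45^2 = 2025 <= 2069 < 2116 = 46^2.
Iterate m_{i+1} = d_i*a_i - m_i, d_{i+1} = (2069 - m_{i+1}^2)/d_i, a_{i+1} = floor((a_0 + m_{i+1})/d_{i+1}):
  m_1 = 1*45 - 0 = 45, d_1 = (2069 - 45^2)/1 = 44/1 = 44, a_1 = floor((45 + 45)/44) = 2.
  m_2 = 44*2 - 45 = 43, d_2 = (2069 - 43^2)/44 = 220/44 = 5, a_2 = floor((45 + 43)/5) = 17.
  m_3 = 5*17 - 43 = 42, d_3 = (2069 - 42^2)/5 = 305/5 = 61, a_3 = floor((45 + 42)/61) = 1.
  m_4 = 61*1 - 42 = 19, d_4 = (2069 - 19^2)/61 = 1708/61 = 28, a_4 = floor((45 + 19)/28) = 2.
  m_5 = 28*2 - 19 = 37, d_5 = (2069 - 37^2)/28 = 700/28 = 25, a_5 = floor((45 + 37)/25) = 3.
  m_6 = 25*3 - 37 = 38, d_6 = (2069 - 38^2)/25 = 625/25 = 25, a_6 = floor((45 + 38)/25) = 3.
  m_7 = 25*3 - 38 = 37, d_7 = (2069 - 37^2)/25 = 700/25 = 28, a_7 = floor((45 + 37)/28) = 2.
  m_8 = 28*2 - 37 = 19, d_8 = (2069 - 19^2)/28 = 1708/28 = 61, a_8 = floor((45 + 19)/61) = 1.
  m_9 = 61*1 - 19 = 42, d_9 = (2069 - 42^2)/61 = 305/61 = 5, a_9 = floor((45 + 42)/5) = 17.
  m_10 = 5*17 - 42 = 43, d_10 = (2069 - 43^2)/5 = 220/5 = 44, a_10 = floor((45 + 43)/44) = 2.
  m_11 = 44*2 - 43 = 45, d_11 = (2069 - 45^2)/44 = 44/44 = 1, a_11 = floor((45 + 45)/1) = 90.
  m_12 = 1*90 - 45 = 45, d_12 = (2069 - 45^2)/1 = 44/1 = 44: (m_12, d_12) = (m_1, d_1) = (45, 44), so from here the quotients repeat a_1, ..., a_11; the period length is 11.
Hence the expansion of sqrt(2069) is a_0 = 45 followed by the repeating block 2, 17, 1, 2, 3, 3, 2, 1, 17, 2, 90 (period 11).

[45; (2, 17, 1, 2, 3, 3, 2, 1, 17, 2, 90)]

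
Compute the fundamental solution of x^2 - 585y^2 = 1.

(x, y) = (33281, 1376)

First expand sqrt(585) as a continued fraction. With x_i = (sqrt(585) + m_i)/d_i and (m_0, d_0) = (0, 1): a_0 = floor(sqrt(585)) = 24, since 24^2 = 576 <= 585 < 625 = 25^2.
Iterate m_{i+1} = d_i*a_i - m_i, d_{i+1} = (585 - m_{i+1}^2)/d_i, a_{i+1} = floor((a_0 + m_{i+1})/d_{i+1}):
  m_1 = 1*24 - 0 = 24, d_1 = (585 - 24^2)/1 = 9/1 = 9, a_1 = floor((24 + 24)/9) = 5.
  m_2 = 9*5 - 24 = 21, d_2 = (585 - 21^2)/9 = 144/9 = 16, a_2 = floor((24 + 21)/16) = 2.
  m_3 = 16*2 - 21 = 11, d_3 = (585 - 11^2)/16 = 464/16 = 29, a_3 = floor((24 + 11)/29) = 1.
  m_4 = 29*1 - 11 = 18, d_4 = (585 - 18^2)/29 = 261/29 = 9, a_4 = floor((24 + 18)/9) = 4.
  m_5 = 9*4 - 18 = 18, d_5 = (585 - 18^2)/9 = 261/9 = 29, a_5 = floor((24 + 18)/29) = 1.
  m_6 = 29*1 - 18 = 11, d_6 = (585 - 11^2)/29 = 464/29 = 16, a_6 = floor((24 + 11)/16) = 2.
  m_7 = 16*2 - 11 = 21, d_7 = (585 - 21^2)/16 = 144/16 = 9, a_7 = floor((24 + 21)/9) = 5.
  m_8 = 9*5 - 21 = 24, d_8 = (585 - 24^2)/9 = 9/9 = 1, a_8 = floor((24 + 24)/1) = 48.
  m_9 = 1*48 - 24 = 24, d_9 = (585 - 24^2)/1 = 9/1 = 9: (m_9, d_9) = (m_1, d_1) = (24, 9), so from here the quotients repeat a_1, ..., a_8; the period length is 8.
So sqrt(585) = [24; (5, 2, 1, 4, 1, 2, 5, 48)] with period length k = 8.
k is even, so the fundamental solution of x^2 - 585y^2 = 1 is (p_{k-1}, q_{k-1}) = (p_7, q_7); compute convergents through index 7.
Convergents (p_i = a_i*p_{i-1} + p_{i-2}, q_i = a_i*q_{i-1} + q_{i-2} with p_{-2}=0, p_{-1}=1, q_{-2}=1, q_{-1}=0):
  i=0: a_0=24, p_0 = 24*1 + 0 = 24, q_0 = 24*0 + 1 = 1.
  i=1: a_1=5, p_1 = 5*24 + 1 = 121, q_1 = 5*1 + 0 = 5.
  i=2: a_2=2, p_2 = 2*121 + 24 = 266, q_2 = 2*5 + 1 = 11.
  i=3: a_3=1, p_3 = 1*266 + 121 = 387, q_3 = 1*11 + 5 = 16.
  i=4: a_4=4, p_4 = 4*387 + 266 = 1814, q_4 = 4*16 + 11 = 75.
  i=5: a_5=1, p_5 = 1*1814 + 387 = 2201, q_5 = 1*75 + 16 = 91.
  i=6: a_6=2, p_6 = 2*2201 + 1814 = 6216, q_6 = 2*91 + 75 = 257.
  i=7: a_7=5, p_7 = 5*6216 + 2201 = 33281, q_7 = 5*257 + 91 = 1376.
Check: 33281^2 - 585*1376^2 = 1107624961 - 1107624960 = 1, so (x, y) = (33281, 1376) solves the equation, and by the theorem it is the least positive solution.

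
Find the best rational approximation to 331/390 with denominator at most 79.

Expand x = 331/390 as a continued fraction with the Euclidean algorithm:
  331 = 0*390 + 331, so a_0 = 0.
  390 = 1*331 + 59, so a_1 = 1.
  331 = 5*59 + 36, so a_2 = 5.
  59 = 1*36 + 23, so a_3 = 1.
  36 = 1*23 + 13, so a_4 = 1.
  23 = 1*13 + 10, so a_5 = 1.
  13 = 1*10 + 3, so a_6 = 1.
  10 = 3*3 + 1, so a_7 = 3.
  3 = 3*1 + 0, so a_8 = 3.
so x = [0; 1, 5, 1, 1, 1, 1, 3, 3].
Convergents (p_i = a_i*p_{i-1} + p_{i-2}, q_i = a_i*q_{i-1} + q_{i-2} with p_{-2}=0, p_{-1}=1, q_{-2}=1, q_{-1}=0), until the denominator exceeds 79:
  i=0: a_0=0, p_0 = 0*1 + 0 = 0, q_0 = 0*0 + 1 = 1.
  i=1: a_1=1, p_1 = 1*0 + 1 = 1, q_1 = 1*1 + 0 = 1.
  i=2: a_2=5, p_2 = 5*1 + 0 = 5, q_2 = 5*1 + 1 = 6.
  i=3: a_3=1, p_3 = 1*5 + 1 = 6, q_3 = 1*6 + 1 = 7.
  i=4: a_4=1, p_4 = 1*6 + 5 = 11, q_4 = 1*7 + 6 = 13.
  i=5: a_5=1, p_5 = 1*11 + 6 = 17, q_5 = 1*13 + 7 = 20.
  i=6: a_6=1, p_6 = 1*17 + 11 = 28, q_6 = 1*20 + 13 = 33.
  i=7: a_7=3, p_7 = 3*28 + 17 = 101, q_7 = 3*33 + 20 = 119.
q_7 = 119 > 79, so the last convergent with denominator <= 79 is p_6/q_6 = 28/33.
The closest fraction with denominator <= 79 is either p_6/q_6 or the intermediate fraction (k*p_6 + p_5)/(k*q_6 + q_5) with the largest k >= 1 whose denominator stays <= 79; these approach x as k grows, and every other convergent or intermediate fraction in range is farther away.
Largest k: floor((79 - q_5)/q_6) = floor((79 - 20)/33) = 1.
That gives (1*28 + 17)/(1*33 + 20) = 45/53.
Compare the errors: |x - 28/33| = |331*33 - 28*390|/(390*33) = 3/12870, and |x - 45/53| = |331*53 - 45*390|/(390*53) = 7/20670.
Cross-multiplying, 3*20670 = 62010 < 90090 = 7*12870, so 3/12870 is smaller: the convergent 28/33 is closer to x than 45/53.

28/33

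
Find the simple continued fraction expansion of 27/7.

Run the Euclidean algorithm on 27 and 7; the successive quotients are the partial quotients a_0, a_1, ... (each step inverts the fractional part left over by the previous one):
  27 = 3*7 + 6, so a_0 = 3.
  7 = 1*6 + 1, so a_1 = 1.
  6 = 6*1 + 0, so a_2 = 6.
The remainder reaches 0 after 3 divisions, so the expansion has 3 partial quotients, read off in order.

[3; 1, 6]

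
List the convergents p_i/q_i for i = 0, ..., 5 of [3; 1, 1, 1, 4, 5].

Using the convergent recurrence p_i = a_i*p_{i-1} + p_{i-2}, q_i = a_i*q_{i-1} + q_{i-2} with p_{-2}=0, p_{-1}=1, q_{-2}=1, q_{-1}=0:
  i=0: a_0=3, p_0 = 3*1 + 0 = 3, q_0 = 3*0 + 1 = 1.
  i=1: a_1=1, p_1 = 1*3 + 1 = 4, q_1 = 1*1 + 0 = 1.
  i=2: a_2=1, p_2 = 1*4 + 3 = 7, q_2 = 1*1 + 1 = 2.
  i=3: a_3=1, p_3 = 1*7 + 4 = 11, q_3 = 1*2 + 1 = 3.
  i=4: a_4=4, p_4 = 4*11 + 7 = 51, q_4 = 4*3 + 2 = 14.
  i=5: a_5=5, p_5 = 5*51 + 11 = 266, q_5 = 5*14 + 3 = 73.

3/1, 4/1, 7/2, 11/3, 51/14, 266/73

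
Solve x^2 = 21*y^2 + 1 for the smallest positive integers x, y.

(x, y) = (55, 12)

First expand sqrt(21) as a continued fraction. With x_i = (sqrt(21) + m_i)/d_i and (m_0, d_0) = (0, 1): a_0 = floor(sqrt(21)) = 4, since 4^2 = 16 <= 21 < 25 = 5^2.
Iterate m_{i+1} = d_i*a_i - m_i, d_{i+1} = (21 - m_{i+1}^2)/d_i, a_{i+1} = floor((a_0 + m_{i+1})/d_{i+1}):
  m_1 = 1*4 - 0 = 4, d_1 = (21 - 4^2)/1 = 5/1 = 5, a_1 = floor((4 + 4)/5) = 1.
  m_2 = 5*1 - 4 = 1, d_2 = (21 - 1^2)/5 = 20/5 = 4, a_2 = floor((4 + 1)/4) = 1.
  m_3 = 4*1 - 1 = 3, d_3 = (21 - 3^2)/4 = 12/4 = 3, a_3 = floor((4 + 3)/3) = 2.
  m_4 = 3*2 - 3 = 3, d_4 = (21 - 3^2)/3 = 12/3 = 4, a_4 = floor((4 + 3)/4) = 1.
  m_5 = 4*1 - 3 = 1, d_5 = (21 - 1^2)/4 = 20/4 = 5, a_5 = floor((4 + 1)/5) = 1.
  m_6 = 5*1 - 1 = 4, d_6 = (21 - 4^2)/5 = 5/5 = 1, a_6 = floor((4 + 4)/1) = 8.
  m_7 = 1*8 - 4 = 4, d_7 = (21 - 4^2)/1 = 5/1 = 5: (m_7, d_7) = (m_1, d_1) = (4, 5), so from here the quotients repeat a_1, ..., a_6; the period length is 6.
So sqrt(21) = [4; (1, 1, 2, 1, 1, 8)] with period length k = 6.
k is even, so the fundamental solution of x^2 - 21y^2 = 1 is (p_{k-1}, q_{k-1}) = (p_5, q_5); compute convergents through index 5.
Convergents (p_i = a_i*p_{i-1} + p_{i-2}, q_i = a_i*q_{i-1} + q_{i-2} with p_{-2}=0, p_{-1}=1, q_{-2}=1, q_{-1}=0):
  i=0: a_0=4, p_0 = 4*1 + 0 = 4, q_0 = 4*0 + 1 = 1.
  i=1: a_1=1, p_1 = 1*4 + 1 = 5, q_1 = 1*1 + 0 = 1.
  i=2: a_2=1, p_2 = 1*5 + 4 = 9, q_2 = 1*1 + 1 = 2.
  i=3: a_3=2, p_3 = 2*9 + 5 = 23, q_3 = 2*2 + 1 = 5.
  i=4: a_4=1, p_4 = 1*23 + 9 = 32, q_4 = 1*5 + 2 = 7.
  i=5: a_5=1, p_5 = 1*32 + 23 = 55, q_5 = 1*7 + 5 = 12.
Check: 55^2 - 21*12^2 = 3025 - 3024 = 1, so (x, y) = (55, 12) solves the equation, and by the theorem it is the least positive solution.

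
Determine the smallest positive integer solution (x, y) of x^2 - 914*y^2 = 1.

(x, y) = (62563299, 2069410)

First expand sqrt(914) as a continued fraction. With x_i = (sqrt(914) + m_i)/d_i and (m_0, d_0) = (0, 1): a_0 = floor(sqrt(914)) = 30, since 30^2 = 900 <= 914 < 961 = 31^2.
Iterate m_{i+1} = d_i*a_i - m_i, d_{i+1} = (914 - m_{i+1}^2)/d_i, a_{i+1} = floor((a_0 + m_{i+1})/d_{i+1}):
  m_1 = 1*30 - 0 = 30, d_1 = (914 - 30^2)/1 = 14/1 = 14, a_1 = floor((30 + 30)/14) = 4.
  m_2 = 14*4 - 30 = 26, d_2 = (914 - 26^2)/14 = 238/14 = 17, a_2 = floor((30 + 26)/17) = 3.
  m_3 = 17*3 - 26 = 25, d_3 = (914 - 25^2)/17 = 289/17 = 17, a_3 = floor((30 + 25)/17) = 3.
  m_4 = 17*3 - 25 = 26, d_4 = (914 - 26^2)/17 = 238/17 = 14, a_4 = floor((30 + 26)/14) = 4.
  m_5 = 14*4 - 26 = 30, d_5 = (914 - 30^2)/14 = 14/14 = 1, a_5 = floor((30 + 30)/1) = 60.
  m_6 = 1*60 - 30 = 30, d_6 = (914 - 30^2)/1 = 14/1 = 14: (m_6, d_6) = (m_1, d_1) = (30, 14), so from here the quotients repeat a_1, ..., a_5; the period length is 5.
So sqrt(914) = [30; (4, 3, 3, 4, 60)] with period length k = 5.
k is odd, so (p_{k-1}, q_{k-1}) only solves x^2 - 914y^2 = -1 and the fundamental solution of x^2 - 914y^2 = 1 is (p_{2k-1}, q_{2k-1}) = (p_9, q_9); compute convergents through index 9, running through the period twice.
Convergents (p_i = a_i*p_{i-1} + p_{i-2}, q_i = a_i*q_{i-1} + q_{i-2} with p_{-2}=0, p_{-1}=1, q_{-2}=1, q_{-1}=0):
  i=0: a_0=30, p_0 = 30*1 + 0 = 30, q_0 = 30*0 + 1 = 1.
  i=1: a_1=4, p_1 = 4*30 + 1 = 121, q_1 = 4*1 + 0 = 4.
  i=2: a_2=3, p_2 = 3*121 + 30 = 393, q_2 = 3*4 + 1 = 13.
  i=3: a_3=3, p_3 = 3*393 + 121 = 1300, q_3 = 3*13 + 4 = 43.
  i=4: a_4=4, p_4 = 4*1300 + 393 = 5593, q_4 = 4*43 + 13 = 185.
  i=5: a_5=60, p_5 = 60*5593 + 1300 = 336880, q_5 = 60*185 + 43 = 11143.
  i=6: a_6=4, p_6 = 4*336880 + 5593 = 1353113, q_6 = 4*11143 + 185 = 44757.
  i=7: a_7=3, p_7 = 3*1353113 + 336880 = 4396219, q_7 = 3*44757 + 11143 = 145414.
  i=8: a_8=3, p_8 = 3*4396219 + 1353113 = 14541770, q_8 = 3*145414 + 44757 = 480999.
  i=9: a_9=4, p_9 = 4*14541770 + 4396219 = 62563299, q_9 = 4*480999 + 145414 = 2069410.
Indeed p_4^2 - 914*q_4^2 = 31281649 - 31281650 = -1, not +1.
Check: 62563299^2 - 914*2069410^2 = 3914166381763401 - 3914166381763400 = 1, so (x, y) = (62563299, 2069410) solves the equation, and by the theorem it is the least positive solution.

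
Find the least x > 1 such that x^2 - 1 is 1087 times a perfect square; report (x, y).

First expand sqrt(1087) as a continued fraction. With x_i = (sqrt(1087) + m_i)/d_i and (m_0, d_0) = (0, 1): a_0 = floor(sqrt(1087)) = 32, since 32^2 = 1024 <= 1087 < 1089 = 33^2.
Iterate m_{i+1} = d_i*a_i - m_i, d_{i+1} = (1087 - m_{i+1}^2)/d_i, a_{i+1} = floor((a_0 + m_{i+1})/d_{i+1}):
  m_1 = 1*32 - 0 = 32, d_1 = (1087 - 32^2)/1 = 63/1 = 63, a_1 = floor((32 + 32)/63) = 1.
  m_2 = 63*1 - 32 = 31, d_2 = (1087 - 31^2)/63 = 126/63 = 2, a_2 = floor((32 + 31)/2) = 31.
  m_3 = 2*31 - 31 = 31, d_3 = (1087 - 31^2)/2 = 126/2 = 63, a_3 = floor((32 + 31)/63) = 1.
  m_4 = 63*1 - 31 = 32, d_4 = (1087 - 32^2)/63 = 63/63 = 1, a_4 = floor((32 + 32)/1) = 64.
  m_5 = 1*64 - 32 = 32, d_5 = (1087 - 32^2)/1 = 63/1 = 63: (m_5, d_5) = (m_1, d_1) = (32, 63), so from here the quotients repeat a_1, ..., a_4; the period length is 4.
So sqrt(1087) = [32; (1, 31, 1, 64)] with period length k = 4.
k is even, so the fundamental solution of x^2 - 1087y^2 = 1 is (p_{k-1}, q_{k-1}) = (p_3, q_3); compute convergents through index 3.
Convergents (p_i = a_i*p_{i-1} + p_{i-2}, q_i = a_i*q_{i-1} + q_{i-2} with p_{-2}=0, p_{-1}=1, q_{-2}=1, q_{-1}=0):
  i=0: a_0=32, p_0 = 32*1 + 0 = 32, q_0 = 32*0 + 1 = 1.
  i=1: a_1=1, p_1 = 1*32 + 1 = 33, q_1 = 1*1 + 0 = 1.
  i=2: a_2=31, p_2 = 31*33 + 32 = 1055, q_2 = 31*1 + 1 = 32.
  i=3: a_3=1, p_3 = 1*1055 + 33 = 1088, q_3 = 1*32 + 1 = 33.
Check: 1088^2 - 1087*33^2 = 1183744 - 1183743 = 1, so (x, y) = (1088, 33) solves the equation, and by the theorem it is the least positive solution.

(x, y) = (1088, 33)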